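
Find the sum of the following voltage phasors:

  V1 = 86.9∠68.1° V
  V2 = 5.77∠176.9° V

Step 1 — Convert each phasor to rectangular form:
  V1 = 86.9·(cos(68.1°) + j·sin(68.1°)) = 32.41 + j80.63 V
  V2 = 5.77·(cos(176.9°) + j·sin(176.9°)) = -5.762 + j0.312 V
Step 2 — Sum components: V_total = 26.65 + j80.94 V.
Step 3 — Convert to polar: |V_total| = 85.22 V, ∠V_total = 71.8°.

V_total = 85.22∠71.8° V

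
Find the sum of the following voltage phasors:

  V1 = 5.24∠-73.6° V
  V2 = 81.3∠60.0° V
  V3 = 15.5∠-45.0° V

Step 1 — Convert each phasor to rectangular form:
  V1 = 5.24·(cos(-73.6°) + j·sin(-73.6°)) = 1.479 - j5.027 V
  V2 = 81.3·(cos(60.0°) + j·sin(60.0°)) = 40.65 + j70.41 V
  V3 = 15.5·(cos(-45.0°) + j·sin(-45.0°)) = 10.96 - j10.96 V
Step 2 — Sum components: V_total = 53.09 + j54.42 V.
Step 3 — Convert to polar: |V_total| = 76.03 V, ∠V_total = 45.7°.

V_total = 76.03∠45.7° V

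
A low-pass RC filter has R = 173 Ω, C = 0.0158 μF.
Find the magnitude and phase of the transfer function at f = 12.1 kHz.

Step 1 — Angular frequency: ω = 2π·1.21e+04 = 7.603e+04 rad/s.
Step 2 — Transfer function: H(jω) = 1/(1 + jωRC).
Step 3 — Denominator: 1 + jωRC = 1 + j·7.603e+04·173·1.58e-08 = 1 + j0.2078.
Step 4 — H = 0.9586 - j0.1992.
Step 5 — Magnitude: |H| = 0.9791 (-0.2 dB); phase: φ = -11.7°.

|H| = 0.9791 (-0.2 dB), φ = -11.7°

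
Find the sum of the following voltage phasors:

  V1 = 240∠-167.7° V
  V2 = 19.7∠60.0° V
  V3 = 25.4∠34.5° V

Step 1 — Convert each phasor to rectangular form:
  V1 = 240·(cos(-167.7°) + j·sin(-167.7°)) = -234.5 - j51.13 V
  V2 = 19.7·(cos(60.0°) + j·sin(60.0°)) = 9.85 + j17.06 V
  V3 = 25.4·(cos(34.5°) + j·sin(34.5°)) = 20.93 + j14.39 V
Step 2 — Sum components: V_total = -203.7 - j19.68 V.
Step 3 — Convert to polar: |V_total| = 204.7 V, ∠V_total = -174.5°.

V_total = 204.7∠-174.5° V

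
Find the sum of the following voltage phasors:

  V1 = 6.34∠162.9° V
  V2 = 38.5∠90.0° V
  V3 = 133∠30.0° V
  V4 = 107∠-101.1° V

Step 1 — Convert each phasor to rectangular form:
  V1 = 6.34·(cos(162.9°) + j·sin(162.9°)) = -6.06 + j1.864 V
  V2 = 38.5·(cos(90.0°) + j·sin(90.0°)) = 0 + j38.5 V
  V3 = 133·(cos(30.0°) + j·sin(30.0°)) = 115.2 + j66.5 V
  V4 = 107·(cos(-101.1°) + j·sin(-101.1°)) = -20.6 - j105 V
Step 2 — Sum components: V_total = 88.52 + j1.866 V.
Step 3 — Convert to polar: |V_total| = 88.54 V, ∠V_total = 1.2°.

V_total = 88.54∠1.2° V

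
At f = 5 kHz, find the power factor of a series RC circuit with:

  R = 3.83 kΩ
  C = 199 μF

Step 1 — Angular frequency: ω = 2π·f = 2π·5000 = 3.142e+04 rad/s.
Step 2 — Component impedances:
  R: Z = R = 3830 Ω
  C: Z = 1/(jωC) = -j/(ω·C) = 0 - j0.16 Ω
Step 3 — Series combination: Z_total = R + C = 3830 - j0.16 Ω = 3830∠-0.0° Ω.
Step 4 — Power factor: PF = cos(φ) = Re(Z)/|Z| = 3830/3830 = 1.
Step 5 — Type: Im(Z) = -0.16 ⇒ leading (phase φ = -0.0°).

PF = 1 (leading, φ = -0.0°)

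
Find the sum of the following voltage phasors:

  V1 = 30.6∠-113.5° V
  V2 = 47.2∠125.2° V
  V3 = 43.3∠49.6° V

Step 1 — Convert each phasor to rectangular form:
  V1 = 30.6·(cos(-113.5°) + j·sin(-113.5°)) = -12.2 - j28.06 V
  V2 = 47.2·(cos(125.2°) + j·sin(125.2°)) = -27.21 + j38.57 V
  V3 = 43.3·(cos(49.6°) + j·sin(49.6°)) = 28.06 + j32.97 V
Step 2 — Sum components: V_total = -11.35 + j43.48 V.
Step 3 — Convert to polar: |V_total| = 44.94 V, ∠V_total = 104.6°.

V_total = 44.94∠104.6° V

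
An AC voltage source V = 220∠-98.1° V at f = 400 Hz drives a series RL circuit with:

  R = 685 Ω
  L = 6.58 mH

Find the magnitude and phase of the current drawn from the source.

Step 1 — Angular frequency: ω = 2π·f = 2π·400 = 2513 rad/s.
Step 2 — Component impedances:
  R: Z = R = 685 Ω
  L: Z = jωL = j·2513·0.00658 = 0 + j16.54 Ω
Step 3 — Series combination: Z_total = R + L = 685 + j16.54 Ω = 685.2∠1.4° Ω.
Step 4 — Source phasor: V = 220∠-98.1° V = -31 - j217.8 V.
Step 5 — Ohm's law: I = V / Z_total = (-31 - j217.8) / (685 + j16.54) = -0.0529 - j0.3167 A.
Step 6 — Convert to polar: |I| = 0.3211 A, ∠I = -99.5°.

I = 0.3211∠-99.5° A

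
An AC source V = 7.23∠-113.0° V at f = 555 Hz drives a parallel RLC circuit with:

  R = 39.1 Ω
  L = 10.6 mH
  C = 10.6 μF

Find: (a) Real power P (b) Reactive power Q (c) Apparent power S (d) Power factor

Step 1 — Angular frequency: ω = 2π·f = 2π·555 = 3487 rad/s.
Step 2 — Component impedances:
  R: Z = R = 39.1 Ω
  L: Z = jωL = j·3487·0.0106 = 0 + j36.96 Ω
  C: Z = 1/(jωC) = -j/(ω·C) = 0 - j27.05 Ω
Step 3 — Parallel combination: 1/Z_total = 1/R + 1/L + 1/C; Z_total = 34 - j13.17 Ω = 36.46∠-21.2° Ω.
Step 4 — Source phasor: V = 7.23∠-113.0° V = -2.825 - j6.655 V.
Step 5 — Current: I = V / Z = -0.006293 - j0.1982 A = 0.1983∠-91.8° A.
Step 6 — Complex power: S = V·I* = 1.337 - j0.5181 VA.
Step 7 — Real power: P = Re(S) = 1.337 W.
Step 8 — Reactive power: Q = Im(S) = -0.5181 VAR.
Step 9 — Apparent power: |S| = 1.434 VA.
Step 10 — Power factor: PF = P/|S| = 0.9324 (leading).

(a) P = 1.337 W  (b) Q = -0.5181 VAR  (c) S = 1.434 VA  (d) PF = 0.9324 (leading)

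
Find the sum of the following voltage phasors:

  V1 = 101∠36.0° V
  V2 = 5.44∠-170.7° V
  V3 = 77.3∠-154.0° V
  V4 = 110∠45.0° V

Step 1 — Convert each phasor to rectangular form:
  V1 = 101·(cos(36.0°) + j·sin(36.0°)) = 81.71 + j59.37 V
  V2 = 5.44·(cos(-170.7°) + j·sin(-170.7°)) = -5.368 - j0.8791 V
  V3 = 77.3·(cos(-154.0°) + j·sin(-154.0°)) = -69.48 - j33.89 V
  V4 = 110·(cos(45.0°) + j·sin(45.0°)) = 77.78 + j77.78 V
Step 2 — Sum components: V_total = 84.65 + j102.4 V.
Step 3 — Convert to polar: |V_total| = 132.8 V, ∠V_total = 50.4°.

V_total = 132.8∠50.4° V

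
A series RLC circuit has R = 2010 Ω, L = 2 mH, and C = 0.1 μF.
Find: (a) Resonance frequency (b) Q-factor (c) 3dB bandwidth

Step 1 — Resonance condition Im(Z)=0 gives ω₀ = 1/√(LC).
Step 2 — ω₀ = 1/√(0.002·1e-07) = 7.071e+04 rad/s.
Step 3 — f₀ = ω₀/(2π) = 1.125e+04 Hz.
Step 4 — Series Q: Q = ω₀L/R = 7.071e+04·0.002/2010 = 0.07036.
Step 5 — 3dB bandwidth: Δω = ω₀/Q = 1.005e+06 rad/s; BW = Δω/(2π) = 1.6e+05 Hz.

(a) f₀ = 1.125e+04 Hz  (b) Q = 0.07036  (c) BW = 1.6e+05 Hz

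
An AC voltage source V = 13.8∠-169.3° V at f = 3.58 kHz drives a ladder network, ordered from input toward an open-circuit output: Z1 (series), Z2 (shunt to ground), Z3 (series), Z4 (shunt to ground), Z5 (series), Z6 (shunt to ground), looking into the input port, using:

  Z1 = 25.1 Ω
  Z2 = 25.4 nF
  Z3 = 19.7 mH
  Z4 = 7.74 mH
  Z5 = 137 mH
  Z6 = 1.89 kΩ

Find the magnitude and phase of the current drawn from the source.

Step 1 — Angular frequency: ω = 2π·f = 2π·3580 = 2.249e+04 rad/s.
Step 2 — Component impedances:
  Z1: Z = R = 25.1 Ω
  Z2: Z = 1/(jωC) = -j/(ω·C) = 0 - j1750 Ω
  Z3: Z = jωL = j·2.249e+04·0.0197 = 0 + j443.1 Ω
  Z4: Z = jωL = j·2.249e+04·0.00774 = 0 + j174.1 Ω
  Z5: Z = jωL = j·2.249e+04·0.137 = 0 + j3082 Ω
  Z6: Z = R = 1890 Ω
Step 3 — Ladder network (open output): work backward from the far end, alternating series and parallel combinations. Z_in = 34.63 + j936.9 Ω = 937.6∠87.9° Ω.
Step 4 — Source phasor: V = 13.8∠-169.3° V = -13.56 - j2.562 V.
Step 5 — Ohm's law: I = V / Z_total = (-13.56 - j2.562) / (34.63 + j936.9) = -0.003265 + j0.01435 A.
Step 6 — Convert to polar: |I| = 0.01472 A, ∠I = 102.8°.

I = 0.01472∠102.8° A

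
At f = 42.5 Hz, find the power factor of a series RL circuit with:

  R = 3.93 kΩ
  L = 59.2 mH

Step 1 — Angular frequency: ω = 2π·f = 2π·42.5 = 267 rad/s.
Step 2 — Component impedances:
  R: Z = R = 3930 Ω
  L: Z = jωL = j·267·0.0592 = 0 + j15.81 Ω
Step 3 — Series combination: Z_total = R + L = 3930 + j15.81 Ω = 3930∠0.2° Ω.
Step 4 — Power factor: PF = cos(φ) = Re(Z)/|Z| = 3930/3930 = 1.
Step 5 — Type: Im(Z) = 15.81 ⇒ lagging (phase φ = 0.2°).

PF = 1 (lagging, φ = 0.2°)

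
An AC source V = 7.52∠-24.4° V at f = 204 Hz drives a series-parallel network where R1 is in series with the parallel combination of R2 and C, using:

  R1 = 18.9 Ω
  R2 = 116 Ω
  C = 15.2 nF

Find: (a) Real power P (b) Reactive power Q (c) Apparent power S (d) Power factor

Step 1 — Angular frequency: ω = 2π·f = 2π·204 = 1282 rad/s.
Step 2 — Component impedances:
  R1: Z = R = 18.9 Ω
  R2: Z = R = 116 Ω
  C: Z = 1/(jωC) = -j/(ω·C) = 0 - j5.133e+04 Ω
Step 3 — Parallel branch: R2 || C = 1/(1/R2 + 1/C) = 116 - j0.2622 Ω.
Step 4 — Series with R1: Z_total = R1 + (R2 || C) = 134.9 - j0.2622 Ω = 134.9∠-0.1° Ω.
Step 5 — Source phasor: V = 7.52∠-24.4° V = 6.848 - j3.107 V.
Step 6 — Current: I = V / Z = 0.05081 - j0.02293 A = 0.05575∠-24.3° A.
Step 7 — Complex power: S = V·I* = 0.4192 - j0.0008147 VA.
Step 8 — Real power: P = Re(S) = 0.4192 W.
Step 9 — Reactive power: Q = Im(S) = -0.0008147 VAR.
Step 10 — Apparent power: |S| = 0.4192 VA.
Step 11 — Power factor: PF = P/|S| = 1 (leading).

(a) P = 0.4192 W  (b) Q = -0.0008147 VAR  (c) S = 0.4192 VA  (d) PF = 1 (leading)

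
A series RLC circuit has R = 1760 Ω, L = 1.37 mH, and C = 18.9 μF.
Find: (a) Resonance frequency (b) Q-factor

Step 1 — Resonance condition Im(Z)=0 gives ω₀ = 1/√(LC).
Step 2 — ω₀ = 1/√(0.00137·1.89e-05) = 6215 rad/s.
Step 3 — f₀ = ω₀/(2π) = 989.1 Hz.
Step 4 — Series Q: Q = ω₀L/R = 6215·0.00137/1760 = 0.004837.

(a) f₀ = 989.1 Hz  (b) Q = 0.004837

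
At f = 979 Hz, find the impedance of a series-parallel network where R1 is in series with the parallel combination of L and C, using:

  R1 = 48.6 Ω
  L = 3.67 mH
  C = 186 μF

Step 1 — Angular frequency: ω = 2π·f = 2π·979 = 6151 rad/s.
Step 2 — Component impedances:
  R1: Z = R = 48.6 Ω
  L: Z = jωL = j·6151·0.00367 = 0 + j22.58 Ω
  C: Z = 1/(jωC) = -j/(ω·C) = 0 - j0.874 Ω
Step 3 — Parallel branch: L || C = 1/(1/L + 1/C) = 0 - j0.9092 Ω.
Step 4 — Series with R1: Z_total = R1 + (L || C) = 48.6 - j0.9092 Ω = 48.61∠-1.1° Ω.

Z = 48.6 - j0.9092 Ω = 48.61∠-1.1° Ω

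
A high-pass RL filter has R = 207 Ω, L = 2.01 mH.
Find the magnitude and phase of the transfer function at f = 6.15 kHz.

Step 1 — Angular frequency: ω = 2π·6150 = 3.864e+04 rad/s.
Step 2 — Transfer function: H(jω) = jωL/(R + jωL).
Step 3 — Numerator jωL = j·77.67; denominator R + jωL = 207 + j77.67.
Step 4 — H = 0.1234 + j0.3289.
Step 5 — Magnitude: |H| = 0.3513 (-9.1 dB); phase: φ = 69.4°.

|H| = 0.3513 (-9.1 dB), φ = 69.4°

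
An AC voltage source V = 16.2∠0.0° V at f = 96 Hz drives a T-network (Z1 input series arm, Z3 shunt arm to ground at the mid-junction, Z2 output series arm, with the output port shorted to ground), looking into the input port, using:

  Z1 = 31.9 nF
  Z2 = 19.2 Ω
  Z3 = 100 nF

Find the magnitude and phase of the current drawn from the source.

Step 1 — Angular frequency: ω = 2π·f = 2π·96 = 603.2 rad/s.
Step 2 — Component impedances:
  Z1: Z = 1/(jωC) = -j/(ω·C) = 0 - j5.197e+04 Ω
  Z2: Z = R = 19.2 Ω
  Z3: Z = 1/(jωC) = -j/(ω·C) = 0 - j1.658e+04 Ω
Step 3 — With the output port shorted to ground, the output series arm Z2 runs from the junction to ground; the shunt arm Z3 also runs from the junction to ground. They appear in parallel: Z3 || Z2 = 19.2 - j0.02224 Ω.
Step 4 — Series with input arm Z1: Z_in = Z1 + (Z3 || Z2) = 19.2 - j5.197e+04 Ω = 5.197e+04∠-90.0° Ω.
Step 5 — Source phasor: V = 16.2∠0.0° V = 16.2 V.
Step 6 — Ohm's law: I = V / Z_total = (16.2) / (19.2 - j5.197e+04) = 1.152e-07 + j0.0003117 A.
Step 7 — Convert to polar: |I| = 0.0003117 A, ∠I = 90.0°.

I = 0.0003117∠90.0° A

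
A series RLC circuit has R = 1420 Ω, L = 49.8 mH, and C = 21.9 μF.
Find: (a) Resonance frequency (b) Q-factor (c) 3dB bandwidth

Step 1 — Resonance: ω₀ = 1/√(LC) = 1/√(0.0498·2.19e-05) = 957.6 rad/s.
Step 2 — f₀ = ω₀/(2π) = 152.4 Hz.
Step 3 — Series Q: Q = ω₀L/R = 957.6·0.0498/1420 = 0.03358.
Step 4 — Bandwidth: Δω = ω₀/Q = 2.851e+04 rad/s; BW = Δω/(2π) = 4538 Hz.

(a) f₀ = 152.4 Hz  (b) Q = 0.03358  (c) BW = 4538 Hz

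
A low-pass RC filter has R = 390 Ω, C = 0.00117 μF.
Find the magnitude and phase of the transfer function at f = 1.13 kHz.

Step 1 — Angular frequency: ω = 2π·1130 = 7100 rad/s.
Step 2 — Transfer function: H(jω) = 1/(1 + jωRC).
Step 3 — Denominator: 1 + jωRC = 1 + j·7100·390·1.17e-09 = 1 + j0.00324.
Step 4 — H = 1 - j0.00324.
Step 5 — Magnitude: |H| = 1 (-0.0 dB); phase: φ = -0.2°.

|H| = 1 (-0.0 dB), φ = -0.2°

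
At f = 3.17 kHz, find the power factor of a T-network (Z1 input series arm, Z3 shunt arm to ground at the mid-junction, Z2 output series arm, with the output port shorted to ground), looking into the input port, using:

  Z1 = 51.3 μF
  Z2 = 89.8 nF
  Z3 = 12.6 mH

Step 1 — Angular frequency: ω = 2π·f = 2π·3170 = 1.992e+04 rad/s.
Step 2 — Component impedances:
  Z1: Z = 1/(jωC) = -j/(ω·C) = 0 - j0.9787 Ω
  Z2: Z = 1/(jωC) = -j/(ω·C) = 0 - j559.1 Ω
  Z3: Z = jωL = j·1.992e+04·0.0126 = 0 + j251 Ω
Step 3 — With the output port shorted to ground, the output series arm Z2 runs from the junction to ground; the shunt arm Z3 also runs from the junction to ground. They appear in parallel: Z3 || Z2 = 0 + j455.4 Ω.
Step 4 — Series with input arm Z1: Z_in = Z1 + (Z3 || Z2) = 0 + j454.4 Ω = 454.4∠90.0° Ω.
Step 5 — Power factor: PF = cos(φ) = Re(Z)/|Z| = 0/454.4 = 0.
Step 6 — Type: Im(Z) = 454.4 ⇒ lagging (phase φ = 90.0°).

PF = 0 (lagging, φ = 90.0°)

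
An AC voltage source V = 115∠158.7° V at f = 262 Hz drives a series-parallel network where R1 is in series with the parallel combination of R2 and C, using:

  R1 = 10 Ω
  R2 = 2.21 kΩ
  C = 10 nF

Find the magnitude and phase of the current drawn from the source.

Step 1 — Angular frequency: ω = 2π·f = 2π·262 = 1646 rad/s.
Step 2 — Component impedances:
  R1: Z = R = 10 Ω
  R2: Z = R = 2210 Ω
  C: Z = 1/(jωC) = -j/(ω·C) = 0 - j6.075e+04 Ω
Step 3 — Parallel branch: R2 || C = 1/(1/R2 + 1/C) = 2207 - j80.3 Ω.
Step 4 — Series with R1: Z_total = R1 + (R2 || C) = 2217 - j80.3 Ω = 2219∠-2.1° Ω.
Step 5 — Source phasor: V = 115∠158.7° V = -107.1 + j41.77 V.
Step 6 — Ohm's law: I = V / Z_total = (-107.1 + j41.77) / (2217 - j80.3) = -0.04895 + j0.01707 A.
Step 7 — Convert to polar: |I| = 0.05184 A, ∠I = 160.8°.

I = 0.05184∠160.8° A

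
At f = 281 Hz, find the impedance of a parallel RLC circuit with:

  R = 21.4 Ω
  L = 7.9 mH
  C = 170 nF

Step 1 — Angular frequency: ω = 2π·f = 2π·281 = 1766 rad/s.
Step 2 — Component impedances:
  R: Z = R = 21.4 Ω
  L: Z = jωL = j·1766·0.0079 = 0 + j13.95 Ω
  C: Z = 1/(jωC) = -j/(ω·C) = 0 - j3332 Ω
Step 3 — Parallel combination: 1/Z_total = 1/R + 1/L + 1/C; Z_total = 6.418 + j9.806 Ω = 11.72∠56.8° Ω.

Z = 6.418 + j9.806 Ω = 11.72∠56.8° Ω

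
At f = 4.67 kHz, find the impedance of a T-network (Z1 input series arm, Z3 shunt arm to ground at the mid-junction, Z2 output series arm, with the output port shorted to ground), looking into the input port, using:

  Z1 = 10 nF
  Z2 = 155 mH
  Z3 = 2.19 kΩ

Step 1 — Angular frequency: ω = 2π·f = 2π·4670 = 2.934e+04 rad/s.
Step 2 — Component impedances:
  Z1: Z = 1/(jωC) = -j/(ω·C) = 0 - j3408 Ω
  Z2: Z = jωL = j·2.934e+04·0.155 = 0 + j4548 Ω
  Z3: Z = R = 2190 Ω
Step 3 — With the output port shorted to ground, the output series arm Z2 runs from the junction to ground; the shunt arm Z3 also runs from the junction to ground. They appear in parallel: Z3 || Z2 = 1778 + j856 Ω.
Step 4 — Series with input arm Z1: Z_in = Z1 + (Z3 || Z2) = 1778 - j2552 Ω = 3110∠-55.1° Ω.

Z = 1778 - j2552 Ω = 3110∠-55.1° Ω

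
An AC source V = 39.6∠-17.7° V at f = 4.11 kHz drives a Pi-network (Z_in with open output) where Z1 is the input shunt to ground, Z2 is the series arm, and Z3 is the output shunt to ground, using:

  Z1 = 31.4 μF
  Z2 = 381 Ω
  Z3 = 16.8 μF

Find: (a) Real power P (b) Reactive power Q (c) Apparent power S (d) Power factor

Step 1 — Angular frequency: ω = 2π·f = 2π·4110 = 2.582e+04 rad/s.
Step 2 — Component impedances:
  Z1: Z = 1/(jωC) = -j/(ω·C) = 0 - j1.233 Ω
  Z2: Z = R = 381 Ω
  Z3: Z = 1/(jωC) = -j/(ω·C) = 0 - j2.305 Ω
Step 3 — With open output, the series arm Z2 and the output shunt Z3 appear in series to ground: Z2 + Z3 = 381 - j2.305 Ω.
Step 4 — Parallel with input shunt Z1: Z_in = Z1 || (Z2 + Z3) = 0.003991 - j1.233 Ω = 1.233∠-89.8° Ω.
Step 5 — Source phasor: V = 39.6∠-17.7° V = 37.73 - j12.04 V.
Step 6 — Current: I = V / Z = 9.862 + j30.56 A = 32.11∠72.1° A.
Step 7 — Complex power: S = V·I* = 4.116 - j1272 VA.
Step 8 — Real power: P = Re(S) = 4.116 W.
Step 9 — Reactive power: Q = Im(S) = -1272 VAR.
Step 10 — Apparent power: |S| = 1272 VA.
Step 11 — Power factor: PF = P/|S| = 0.003237 (leading).

(a) P = 4.116 W  (b) Q = -1272 VAR  (c) S = 1272 VA  (d) PF = 0.003237 (leading)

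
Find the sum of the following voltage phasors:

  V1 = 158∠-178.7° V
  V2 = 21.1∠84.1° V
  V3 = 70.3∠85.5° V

Step 1 — Convert each phasor to rectangular form:
  V1 = 158·(cos(-178.7°) + j·sin(-178.7°)) = -158 - j3.585 V
  V2 = 21.1·(cos(84.1°) + j·sin(84.1°)) = 2.169 + j20.99 V
  V3 = 70.3·(cos(85.5°) + j·sin(85.5°)) = 5.516 + j70.08 V
Step 2 — Sum components: V_total = -150.3 + j87.49 V.
Step 3 — Convert to polar: |V_total| = 173.9 V, ∠V_total = 149.8°.

V_total = 173.9∠149.8° V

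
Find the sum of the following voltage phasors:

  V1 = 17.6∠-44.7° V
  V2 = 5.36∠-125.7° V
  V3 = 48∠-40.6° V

Step 1 — Convert each phasor to rectangular form:
  V1 = 17.6·(cos(-44.7°) + j·sin(-44.7°)) = 12.51 - j12.38 V
  V2 = 5.36·(cos(-125.7°) + j·sin(-125.7°)) = -3.128 - j4.353 V
  V3 = 48·(cos(-40.6°) + j·sin(-40.6°)) = 36.45 - j31.24 V
Step 2 — Sum components: V_total = 45.83 - j47.97 V.
Step 3 — Convert to polar: |V_total| = 66.34 V, ∠V_total = -46.3°.

V_total = 66.34∠-46.3° V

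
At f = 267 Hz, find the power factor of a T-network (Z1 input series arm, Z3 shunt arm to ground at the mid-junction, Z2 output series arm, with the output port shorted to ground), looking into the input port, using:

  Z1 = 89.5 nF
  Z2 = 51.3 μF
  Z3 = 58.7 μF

Step 1 — Angular frequency: ω = 2π·f = 2π·267 = 1678 rad/s.
Step 2 — Component impedances:
  Z1: Z = 1/(jωC) = -j/(ω·C) = 0 - j6660 Ω
  Z2: Z = 1/(jωC) = -j/(ω·C) = 0 - j11.62 Ω
  Z3: Z = 1/(jωC) = -j/(ω·C) = 0 - j10.15 Ω
Step 3 — With the output port shorted to ground, the output series arm Z2 runs from the junction to ground; the shunt arm Z3 also runs from the junction to ground. They appear in parallel: Z3 || Z2 = 0 - j5.419 Ω.
Step 4 — Series with input arm Z1: Z_in = Z1 + (Z3 || Z2) = 0 - j6666 Ω = 6666∠-90.0° Ω.
Step 5 — Power factor: PF = cos(φ) = Re(Z)/|Z| = 0/6666 = 0.
Step 6 — Type: Im(Z) = -6666 ⇒ leading (phase φ = -90.0°).

PF = 0 (leading, φ = -90.0°)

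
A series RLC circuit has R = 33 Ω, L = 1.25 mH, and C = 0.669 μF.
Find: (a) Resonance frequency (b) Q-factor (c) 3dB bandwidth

Step 1 — Resonance condition Im(Z)=0 gives ω₀ = 1/√(LC).
Step 2 — ω₀ = 1/√(0.00125·6.69e-07) = 3.458e+04 rad/s.
Step 3 — f₀ = ω₀/(2π) = 5504 Hz.
Step 4 — Series Q: Q = ω₀L/R = 3.458e+04·0.00125/33 = 1.31.
Step 5 — 3dB bandwidth: Δω = ω₀/Q = 2.64e+04 rad/s; BW = Δω/(2π) = 4202 Hz.

(a) f₀ = 5504 Hz  (b) Q = 1.31  (c) BW = 4202 Hz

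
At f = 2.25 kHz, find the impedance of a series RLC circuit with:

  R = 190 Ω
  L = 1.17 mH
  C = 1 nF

Step 1 — Angular frequency: ω = 2π·f = 2π·2250 = 1.414e+04 rad/s.
Step 2 — Component impedances:
  R: Z = R = 190 Ω
  L: Z = jωL = j·1.414e+04·0.00117 = 0 + j16.54 Ω
  C: Z = 1/(jωC) = -j/(ω·C) = 0 - j7.074e+04 Ω
Step 3 — Series combination: Z_total = R + L + C = 190 - j7.072e+04 Ω = 7.072e+04∠-89.8° Ω.

Z = 190 - j7.072e+04 Ω = 7.072e+04∠-89.8° Ω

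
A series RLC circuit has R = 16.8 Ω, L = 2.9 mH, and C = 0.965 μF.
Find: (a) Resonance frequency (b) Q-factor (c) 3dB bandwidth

Step 1 — Resonance: ω₀ = 1/√(LC) = 1/√(0.0029·9.65e-07) = 1.89e+04 rad/s.
Step 2 — f₀ = ω₀/(2π) = 3009 Hz.
Step 3 — Series Q: Q = ω₀L/R = 1.89e+04·0.0029/16.8 = 3.263.
Step 4 — Bandwidth: Δω = ω₀/Q = 5793 rad/s; BW = Δω/(2π) = 922 Hz.

(a) f₀ = 3009 Hz  (b) Q = 3.263  (c) BW = 922 Hz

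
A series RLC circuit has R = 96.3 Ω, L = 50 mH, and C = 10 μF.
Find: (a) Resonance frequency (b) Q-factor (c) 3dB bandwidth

Step 1 — Resonance: ω₀ = 1/√(LC) = 1/√(0.05·1e-05) = 1414 rad/s.
Step 2 — f₀ = ω₀/(2π) = 225.1 Hz.
Step 3 — Series Q: Q = ω₀L/R = 1414·0.05/96.3 = 0.7343.
Step 4 — Bandwidth: Δω = ω₀/Q = 1926 rad/s; BW = Δω/(2π) = 306.5 Hz.

(a) f₀ = 225.1 Hz  (b) Q = 0.7343  (c) BW = 306.5 Hz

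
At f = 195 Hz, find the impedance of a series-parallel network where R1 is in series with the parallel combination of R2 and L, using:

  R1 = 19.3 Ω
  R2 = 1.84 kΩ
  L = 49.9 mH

Step 1 — Angular frequency: ω = 2π·f = 2π·195 = 1225 rad/s.
Step 2 — Component impedances:
  R1: Z = R = 19.3 Ω
  R2: Z = R = 1840 Ω
  L: Z = jωL = j·1225·0.0499 = 0 + j61.14 Ω
Step 3 — Parallel branch: R2 || L = 1/(1/R2 + 1/L) = 2.029 + j61.07 Ω.
Step 4 — Series with R1: Z_total = R1 + (R2 || L) = 21.33 + j61.07 Ω = 64.69∠70.7° Ω.

Z = 21.33 + j61.07 Ω = 64.69∠70.7° Ω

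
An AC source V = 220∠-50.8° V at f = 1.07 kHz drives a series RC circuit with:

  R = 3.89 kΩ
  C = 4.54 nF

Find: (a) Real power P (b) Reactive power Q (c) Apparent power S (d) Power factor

Step 1 — Angular frequency: ω = 2π·f = 2π·1070 = 6723 rad/s.
Step 2 — Component impedances:
  R: Z = R = 3890 Ω
  C: Z = 1/(jωC) = -j/(ω·C) = 0 - j3.276e+04 Ω
Step 3 — Series combination: Z_total = R + C = 3890 - j3.276e+04 Ω = 3.299e+04∠-83.2° Ω.
Step 4 — Source phasor: V = 220∠-50.8° V = 139 - j170.5 V.
Step 5 — Current: I = V / Z = 0.005628 + j0.003576 A = 0.006668∠32.4° A.
Step 6 — Complex power: S = V·I* = 0.173 - j1.457 VA.
Step 7 — Real power: P = Re(S) = 0.173 W.
Step 8 — Reactive power: Q = Im(S) = -1.457 VAR.
Step 9 — Apparent power: |S| = 1.467 VA.
Step 10 — Power factor: PF = P/|S| = 0.1179 (leading).

(a) P = 0.173 W  (b) Q = -1.457 VAR  (c) S = 1.467 VA  (d) PF = 0.1179 (leading)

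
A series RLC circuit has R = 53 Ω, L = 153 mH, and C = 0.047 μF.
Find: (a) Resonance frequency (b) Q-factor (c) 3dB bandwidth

Step 1 — Resonance: ω₀ = 1/√(LC) = 1/√(0.153·4.7e-08) = 1.179e+04 rad/s.
Step 2 — f₀ = ω₀/(2π) = 1877 Hz.
Step 3 — Series Q: Q = ω₀L/R = 1.179e+04·0.153/53 = 34.04.
Step 4 — Bandwidth: Δω = ω₀/Q = 346.4 rad/s; BW = Δω/(2π) = 55.13 Hz.

(a) f₀ = 1877 Hz  (b) Q = 34.04  (c) BW = 55.13 Hz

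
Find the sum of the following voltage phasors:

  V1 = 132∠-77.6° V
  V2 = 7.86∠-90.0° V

Step 1 — Convert each phasor to rectangular form:
  V1 = 132·(cos(-77.6°) + j·sin(-77.6°)) = 28.35 - j128.9 V
  V2 = 7.86·(cos(-90.0°) + j·sin(-90.0°)) = 0 - j7.86 V
Step 2 — Sum components: V_total = 28.35 - j136.8 V.
Step 3 — Convert to polar: |V_total| = 139.7 V, ∠V_total = -78.3°.

V_total = 139.7∠-78.3° V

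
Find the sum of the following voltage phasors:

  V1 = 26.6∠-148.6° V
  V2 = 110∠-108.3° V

Step 1 — Convert each phasor to rectangular form:
  V1 = 26.6·(cos(-148.6°) + j·sin(-148.6°)) = -22.7 - j13.86 V
  V2 = 110·(cos(-108.3°) + j·sin(-108.3°)) = -34.54 - j104.4 V
Step 2 — Sum components: V_total = -57.24 - j118.3 V.
Step 3 — Convert to polar: |V_total| = 131.4 V, ∠V_total = -115.8°.

V_total = 131.4∠-115.8° V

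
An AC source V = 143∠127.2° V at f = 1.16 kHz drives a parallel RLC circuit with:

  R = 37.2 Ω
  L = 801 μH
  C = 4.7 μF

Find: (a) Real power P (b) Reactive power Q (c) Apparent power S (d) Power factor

Step 1 — Angular frequency: ω = 2π·f = 2π·1160 = 7288 rad/s.
Step 2 — Component impedances:
  R: Z = R = 37.2 Ω
  L: Z = jωL = j·7288·0.000801 = 0 + j5.838 Ω
  C: Z = 1/(jωC) = -j/(ω·C) = 0 - j29.19 Ω
Step 3 — Parallel combination: 1/Z_total = 1/R + 1/L + 1/C; Z_total = 1.378 + j7.027 Ω = 7.161∠78.9° Ω.
Step 4 — Source phasor: V = 143∠127.2° V = -86.46 + j113.9 V.
Step 5 — Current: I = V / Z = 13.28 + j14.91 A = 19.97∠48.3° A.
Step 6 — Complex power: S = V·I* = 549.7 + j2802 VA.
Step 7 — Real power: P = Re(S) = 549.7 W.
Step 8 — Reactive power: Q = Im(S) = 2802 VAR.
Step 9 — Apparent power: |S| = 2856 VA.
Step 10 — Power factor: PF = P/|S| = 0.1925 (lagging).

(a) P = 549.7 W  (b) Q = 2802 VAR  (c) S = 2856 VA  (d) PF = 0.1925 (lagging)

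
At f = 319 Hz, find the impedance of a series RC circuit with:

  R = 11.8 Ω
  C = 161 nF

Step 1 — Angular frequency: ω = 2π·f = 2π·319 = 2004 rad/s.
Step 2 — Component impedances:
  R: Z = R = 11.8 Ω
  C: Z = 1/(jωC) = -j/(ω·C) = 0 - j3099 Ω
Step 3 — Series combination: Z_total = R + C = 11.8 - j3099 Ω = 3099∠-89.8° Ω.

Z = 11.8 - j3099 Ω = 3099∠-89.8° Ω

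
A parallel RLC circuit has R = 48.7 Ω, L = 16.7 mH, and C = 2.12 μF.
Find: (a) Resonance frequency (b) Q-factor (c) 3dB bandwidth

Step 1 — Resonance: ω₀ = 1/√(LC) = 1/√(0.0167·2.12e-06) = 5315 rad/s.
Step 2 — f₀ = ω₀/(2π) = 845.9 Hz.
Step 3 — Parallel Q: Q = R/(ω₀L) = 48.7/(5315·0.0167) = 0.5487.
Step 4 — Bandwidth: Δω = ω₀/Q = 9686 rad/s; BW = Δω/(2π) = 1542 Hz.

(a) f₀ = 845.9 Hz  (b) Q = 0.5487  (c) BW = 1542 Hz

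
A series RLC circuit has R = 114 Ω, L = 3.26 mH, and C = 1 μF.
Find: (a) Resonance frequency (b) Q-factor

Step 1 — Resonance condition Im(Z)=0 gives ω₀ = 1/√(LC).
Step 2 — ω₀ = 1/√(0.00326·1e-06) = 1.751e+04 rad/s.
Step 3 — f₀ = ω₀/(2π) = 2787 Hz.
Step 4 — Series Q: Q = ω₀L/R = 1.751e+04·0.00326/114 = 0.5008.

(a) f₀ = 2787 Hz  (b) Q = 0.5008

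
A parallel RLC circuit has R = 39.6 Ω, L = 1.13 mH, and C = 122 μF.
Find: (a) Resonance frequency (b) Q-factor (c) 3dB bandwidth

Step 1 — Resonance: ω₀ = 1/√(LC) = 1/√(0.00113·0.000122) = 2693 rad/s.
Step 2 — f₀ = ω₀/(2π) = 428.6 Hz.
Step 3 — Parallel Q: Q = R/(ω₀L) = 39.6/(2693·0.00113) = 13.01.
Step 4 — Bandwidth: Δω = ω₀/Q = 207 rad/s; BW = Δω/(2π) = 32.94 Hz.

(a) f₀ = 428.6 Hz  (b) Q = 13.01  (c) BW = 32.94 Hz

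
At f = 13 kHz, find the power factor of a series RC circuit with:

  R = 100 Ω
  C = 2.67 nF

Step 1 — Angular frequency: ω = 2π·f = 2π·1.3e+04 = 8.168e+04 rad/s.
Step 2 — Component impedances:
  R: Z = R = 100 Ω
  C: Z = 1/(jωC) = -j/(ω·C) = 0 - j4585 Ω
Step 3 — Series combination: Z_total = R + C = 100 - j4585 Ω = 4586∠-88.8° Ω.
Step 4 — Power factor: PF = cos(φ) = Re(Z)/|Z| = 100/4586.4 = 0.0218.
Step 5 — Type: Im(Z) = -4585 ⇒ leading (phase φ = -88.8°).

PF = 0.0218 (leading, φ = -88.8°)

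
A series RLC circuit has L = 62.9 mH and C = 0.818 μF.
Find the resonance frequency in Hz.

Step 1 — Resonance condition Im(Z)=0 gives ω₀ = 1/√(LC).
Step 2 — ω₀ = 1/√(0.0629·8.18e-07) = 4409 rad/s.
Step 3 — f₀ = ω₀/(2π) = 701.6 Hz.

f₀ = 701.6 Hz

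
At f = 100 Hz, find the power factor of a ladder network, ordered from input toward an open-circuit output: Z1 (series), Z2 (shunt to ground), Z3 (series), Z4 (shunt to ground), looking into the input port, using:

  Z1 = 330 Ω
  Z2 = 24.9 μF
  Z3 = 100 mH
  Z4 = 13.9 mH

Step 1 — Angular frequency: ω = 2π·f = 2π·100 = 628.3 rad/s.
Step 2 — Component impedances:
  Z1: Z = R = 330 Ω
  Z2: Z = 1/(jωC) = -j/(ω·C) = 0 - j63.92 Ω
  Z3: Z = jωL = j·628.3·0.1 = 0 + j62.83 Ω
  Z4: Z = jωL = j·628.3·0.0139 = 0 + j8.734 Ω
Step 3 — Ladder network (open output): work backward from the far end, alternating series and parallel combinations. Z_in = 330 - j598.1 Ω = 683.1∠-61.1° Ω.
Step 4 — Power factor: PF = cos(φ) = Re(Z)/|Z| = 330/683.1 = 0.4831.
Step 5 — Type: Im(Z) = -598.1 ⇒ leading (phase φ = -61.1°).

PF = 0.4831 (leading, φ = -61.1°)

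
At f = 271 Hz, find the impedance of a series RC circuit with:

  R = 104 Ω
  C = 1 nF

Step 1 — Angular frequency: ω = 2π·f = 2π·271 = 1703 rad/s.
Step 2 — Component impedances:
  R: Z = R = 104 Ω
  C: Z = 1/(jωC) = -j/(ω·C) = 0 - j5.873e+05 Ω
Step 3 — Series combination: Z_total = R + C = 104 - j5.873e+05 Ω = 5.873e+05∠-90.0° Ω.

Z = 104 - j5.873e+05 Ω = 5.873e+05∠-90.0° Ω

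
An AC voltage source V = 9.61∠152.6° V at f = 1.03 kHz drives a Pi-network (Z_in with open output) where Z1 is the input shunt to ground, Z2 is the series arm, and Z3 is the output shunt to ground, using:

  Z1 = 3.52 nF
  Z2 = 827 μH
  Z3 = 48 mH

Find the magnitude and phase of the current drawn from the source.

Step 1 — Angular frequency: ω = 2π·f = 2π·1030 = 6472 rad/s.
Step 2 — Component impedances:
  Z1: Z = 1/(jωC) = -j/(ω·C) = 0 - j4.39e+04 Ω
  Z2: Z = jωL = j·6472·0.000827 = 0 + j5.352 Ω
  Z3: Z = jωL = j·6472·0.048 = 0 + j310.6 Ω
Step 3 — With open output, the series arm Z2 and the output shunt Z3 appear in series to ground: Z2 + Z3 = 0 + j316 Ω.
Step 4 — Parallel with input shunt Z1: Z_in = Z1 || (Z2 + Z3) = 0 + j318.3 Ω = 318.3∠90.0° Ω.
Step 5 — Source phasor: V = 9.61∠152.6° V = -8.532 + j4.423 V.
Step 6 — Ohm's law: I = V / Z_total = (-8.532 + j4.423) / (0 + j318.3) = 0.01389 + j0.02681 A.
Step 7 — Convert to polar: |I| = 0.03019 A, ∠I = 62.6°.

I = 0.03019∠62.6° A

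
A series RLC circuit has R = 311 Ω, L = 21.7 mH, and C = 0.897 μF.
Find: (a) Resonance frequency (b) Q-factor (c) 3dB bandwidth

Step 1 — Resonance: ω₀ = 1/√(LC) = 1/√(0.0217·8.97e-07) = 7168 rad/s.
Step 2 — f₀ = ω₀/(2π) = 1141 Hz.
Step 3 — Series Q: Q = ω₀L/R = 7168·0.0217/311 = 0.5001.
Step 4 — Bandwidth: Δω = ω₀/Q = 1.433e+04 rad/s; BW = Δω/(2π) = 2281 Hz.

(a) f₀ = 1141 Hz  (b) Q = 0.5001  (c) BW = 2281 Hz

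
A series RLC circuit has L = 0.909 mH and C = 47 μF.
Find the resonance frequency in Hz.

Step 1 — Resonance condition Im(Z)=0 gives ω₀ = 1/√(LC).
Step 2 — ω₀ = 1/√(0.000909·4.7e-05) = 4838 rad/s.
Step 3 — f₀ = ω₀/(2π) = 770 Hz.

f₀ = 770 Hz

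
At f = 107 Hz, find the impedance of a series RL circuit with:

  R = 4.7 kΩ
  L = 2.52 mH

Step 1 — Angular frequency: ω = 2π·f = 2π·107 = 672.3 rad/s.
Step 2 — Component impedances:
  R: Z = R = 4700 Ω
  L: Z = jωL = j·672.3·0.00252 = 0 + j1.694 Ω
Step 3 — Series combination: Z_total = R + L = 4700 + j1.694 Ω = 4700∠0.0° Ω.

Z = 4700 + j1.694 Ω = 4700∠0.0° Ω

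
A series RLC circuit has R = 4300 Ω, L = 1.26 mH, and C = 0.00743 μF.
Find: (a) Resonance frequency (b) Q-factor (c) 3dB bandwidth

Step 1 — Resonance: ω₀ = 1/√(LC) = 1/√(0.00126·7.43e-09) = 3.268e+05 rad/s.
Step 2 — f₀ = ω₀/(2π) = 5.202e+04 Hz.
Step 3 — Series Q: Q = ω₀L/R = 3.268e+05·0.00126/4300 = 0.09577.
Step 4 — Bandwidth: Δω = ω₀/Q = 3.413e+06 rad/s; BW = Δω/(2π) = 5.431e+05 Hz.

(a) f₀ = 5.202e+04 Hz  (b) Q = 0.09577  (c) BW = 5.431e+05 Hz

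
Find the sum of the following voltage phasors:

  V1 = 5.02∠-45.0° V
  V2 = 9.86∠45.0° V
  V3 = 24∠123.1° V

Step 1 — Convert each phasor to rectangular form:
  V1 = 5.02·(cos(-45.0°) + j·sin(-45.0°)) = 3.55 - j3.55 V
  V2 = 9.86·(cos(45.0°) + j·sin(45.0°)) = 6.972 + j6.972 V
  V3 = 24·(cos(123.1°) + j·sin(123.1°)) = -13.11 + j20.11 V
Step 2 — Sum components: V_total = -2.585 + j23.53 V.
Step 3 — Convert to polar: |V_total| = 23.67 V, ∠V_total = 96.3°.

V_total = 23.67∠96.3° V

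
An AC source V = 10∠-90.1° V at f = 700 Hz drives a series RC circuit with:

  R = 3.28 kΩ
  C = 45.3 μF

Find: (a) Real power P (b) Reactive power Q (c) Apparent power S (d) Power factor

Step 1 — Angular frequency: ω = 2π·f = 2π·700 = 4398 rad/s.
Step 2 — Component impedances:
  R: Z = R = 3280 Ω
  C: Z = 1/(jωC) = -j/(ω·C) = 0 - j5.019 Ω
Step 3 — Series combination: Z_total = R + C = 3280 - j5.019 Ω = 3280∠-0.1° Ω.
Step 4 — Source phasor: V = 10∠-90.1° V = -0.01745 - j10 V.
Step 5 — Current: I = V / Z = -6.559e-07 - j0.003049 A = 0.003049∠-90.0° A.
Step 6 — Complex power: S = V·I* = 0.03049 - j4.665e-05 VA.
Step 7 — Real power: P = Re(S) = 0.03049 W.
Step 8 — Reactive power: Q = Im(S) = -4.665e-05 VAR.
Step 9 — Apparent power: |S| = 0.03049 VA.
Step 10 — Power factor: PF = P/|S| = 1 (leading).

(a) P = 0.03049 W  (b) Q = -4.665e-05 VAR  (c) S = 0.03049 VA  (d) PF = 1 (leading)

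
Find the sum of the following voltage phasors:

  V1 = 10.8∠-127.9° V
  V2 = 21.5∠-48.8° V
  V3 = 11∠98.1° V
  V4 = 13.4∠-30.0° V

Step 1 — Convert each phasor to rectangular form:
  V1 = 10.8·(cos(-127.9°) + j·sin(-127.9°)) = -6.634 - j8.522 V
  V2 = 21.5·(cos(-48.8°) + j·sin(-48.8°)) = 14.16 - j16.18 V
  V3 = 11·(cos(98.1°) + j·sin(98.1°)) = -1.55 + j10.89 V
  V4 = 13.4·(cos(-30.0°) + j·sin(-30.0°)) = 11.6 - j6.7 V
Step 2 — Sum components: V_total = 17.58 - j20.51 V.
Step 3 — Convert to polar: |V_total| = 27.01 V, ∠V_total = -49.4°.

V_total = 27.01∠-49.4° V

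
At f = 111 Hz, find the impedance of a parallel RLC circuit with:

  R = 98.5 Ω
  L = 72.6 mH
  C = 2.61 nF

Step 1 — Angular frequency: ω = 2π·f = 2π·111 = 697.4 rad/s.
Step 2 — Component impedances:
  R: Z = R = 98.5 Ω
  L: Z = jωL = j·697.4·0.0726 = 0 + j50.63 Ω
  C: Z = 1/(jωC) = -j/(ω·C) = 0 - j5.494e+05 Ω
Step 3 — Parallel combination: 1/Z_total = 1/R + 1/L + 1/C; Z_total = 20.59 + j40.05 Ω = 45.04∠62.8° Ω.

Z = 20.59 + j40.05 Ω = 45.04∠62.8° Ω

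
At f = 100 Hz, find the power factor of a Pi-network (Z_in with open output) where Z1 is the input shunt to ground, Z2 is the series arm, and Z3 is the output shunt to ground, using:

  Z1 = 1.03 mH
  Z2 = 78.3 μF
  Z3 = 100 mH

Step 1 — Angular frequency: ω = 2π·f = 2π·100 = 628.3 rad/s.
Step 2 — Component impedances:
  Z1: Z = jωL = j·628.3·0.00103 = 0 + j0.6472 Ω
  Z2: Z = 1/(jωC) = -j/(ω·C) = 0 - j20.33 Ω
  Z3: Z = jωL = j·628.3·0.1 = 0 + j62.83 Ω
Step 3 — With open output, the series arm Z2 and the output shunt Z3 appear in series to ground: Z2 + Z3 = 0 + j42.51 Ω.
Step 4 — Parallel with input shunt Z1: Z_in = Z1 || (Z2 + Z3) = 0 + j0.6375 Ω = 0.6375∠90.0° Ω.
Step 5 — Power factor: PF = cos(φ) = Re(Z)/|Z| = -0/0.6375 = -0.
Step 6 — Type: Im(Z) = 0.6375 ⇒ lagging (phase φ = 90.0°).

PF = -0 (lagging, φ = 90.0°)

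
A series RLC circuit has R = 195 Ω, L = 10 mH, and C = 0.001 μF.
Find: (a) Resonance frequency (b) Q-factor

Step 1 — Resonance condition Im(Z)=0 gives ω₀ = 1/√(LC).
Step 2 — ω₀ = 1/√(0.01·1e-09) = 3.162e+05 rad/s.
Step 3 — f₀ = ω₀/(2π) = 5.033e+04 Hz.
Step 4 — Series Q: Q = ω₀L/R = 3.162e+05·0.01/195 = 16.22.

(a) f₀ = 5.033e+04 Hz  (b) Q = 16.22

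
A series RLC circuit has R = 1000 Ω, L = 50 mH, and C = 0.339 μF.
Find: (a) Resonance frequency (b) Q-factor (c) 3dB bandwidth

Step 1 — Resonance: ω₀ = 1/√(LC) = 1/√(0.05·3.39e-07) = 7681 rad/s.
Step 2 — f₀ = ω₀/(2π) = 1222 Hz.
Step 3 — Series Q: Q = ω₀L/R = 7681·0.05/1000 = 0.384.
Step 4 — Bandwidth: Δω = ω₀/Q = 2e+04 rad/s; BW = Δω/(2π) = 3183 Hz.

(a) f₀ = 1222 Hz  (b) Q = 0.384  (c) BW = 3183 Hz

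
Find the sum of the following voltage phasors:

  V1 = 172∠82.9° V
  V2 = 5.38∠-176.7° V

Step 1 — Convert each phasor to rectangular form:
  V1 = 172·(cos(82.9°) + j·sin(82.9°)) = 21.26 + j170.7 V
  V2 = 5.38·(cos(-176.7°) + j·sin(-176.7°)) = -5.371 - j0.3097 V
Step 2 — Sum components: V_total = 15.89 + j170.4 V.
Step 3 — Convert to polar: |V_total| = 171.1 V, ∠V_total = 84.7°.

V_total = 171.1∠84.7° V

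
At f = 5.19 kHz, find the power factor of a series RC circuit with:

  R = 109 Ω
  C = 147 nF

Step 1 — Angular frequency: ω = 2π·f = 2π·5190 = 3.261e+04 rad/s.
Step 2 — Component impedances:
  R: Z = R = 109 Ω
  C: Z = 1/(jωC) = -j/(ω·C) = 0 - j208.6 Ω
Step 3 — Series combination: Z_total = R + C = 109 - j208.6 Ω = 235.4∠-62.4° Ω.
Step 4 — Power factor: PF = cos(φ) = Re(Z)/|Z| = 109/235.37 = 0.4631.
Step 5 — Type: Im(Z) = -208.6 ⇒ leading (phase φ = -62.4°).

PF = 0.4631 (leading, φ = -62.4°)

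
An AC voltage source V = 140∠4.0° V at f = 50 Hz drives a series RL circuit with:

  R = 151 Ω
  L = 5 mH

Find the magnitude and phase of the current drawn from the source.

Step 1 — Angular frequency: ω = 2π·f = 2π·50 = 314.2 rad/s.
Step 2 — Component impedances:
  R: Z = R = 151 Ω
  L: Z = jωL = j·314.2·0.005 = 0 + j1.571 Ω
Step 3 — Series combination: Z_total = R + L = 151 + j1.571 Ω = 151∠0.6° Ω.
Step 4 — Source phasor: V = 140∠4.0° V = 139.7 + j9.766 V.
Step 5 — Ohm's law: I = V / Z_total = (139.7 + j9.766) / (151 + j1.571) = 0.9255 + j0.05505 A.
Step 6 — Convert to polar: |I| = 0.9271 A, ∠I = 3.4°.

I = 0.9271∠3.4° A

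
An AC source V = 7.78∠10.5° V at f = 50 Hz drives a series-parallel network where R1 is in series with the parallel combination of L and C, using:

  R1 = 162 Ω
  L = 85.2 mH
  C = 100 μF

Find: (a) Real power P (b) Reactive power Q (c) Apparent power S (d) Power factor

Step 1 — Angular frequency: ω = 2π·f = 2π·50 = 314.2 rad/s.
Step 2 — Component impedances:
  R1: Z = R = 162 Ω
  L: Z = jωL = j·314.2·0.0852 = 0 + j26.77 Ω
  C: Z = 1/(jωC) = -j/(ω·C) = 0 - j31.83 Ω
Step 3 — Parallel branch: L || C = 1/(1/L + 1/C) = 0 + j168.2 Ω.
Step 4 — Series with R1: Z_total = R1 + (L || C) = 162 + j168.2 Ω = 233.5∠46.1° Ω.
Step 5 — Source phasor: V = 7.78∠10.5° V = 7.65 + j1.418 V.
Step 6 — Current: I = V / Z = 0.02709 - j0.01938 A = 0.03331∠-35.6° A.
Step 7 — Complex power: S = V·I* = 0.1798 + j0.1867 VA.
Step 8 — Real power: P = Re(S) = 0.1798 W.
Step 9 — Reactive power: Q = Im(S) = 0.1867 VAR.
Step 10 — Apparent power: |S| = 0.2592 VA.
Step 11 — Power factor: PF = P/|S| = 0.6937 (lagging).

(a) P = 0.1798 W  (b) Q = 0.1867 VAR  (c) S = 0.2592 VA  (d) PF = 0.6937 (lagging)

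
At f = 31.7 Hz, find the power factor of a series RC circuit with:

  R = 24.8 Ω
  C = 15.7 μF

Step 1 — Angular frequency: ω = 2π·f = 2π·31.7 = 199.2 rad/s.
Step 2 — Component impedances:
  R: Z = R = 24.8 Ω
  C: Z = 1/(jωC) = -j/(ω·C) = 0 - j319.8 Ω
Step 3 — Series combination: Z_total = R + C = 24.8 - j319.8 Ω = 320.7∠-85.6° Ω.
Step 4 — Power factor: PF = cos(φ) = Re(Z)/|Z| = 24.8/320.75 = 0.07732.
Step 5 — Type: Im(Z) = -319.8 ⇒ leading (phase φ = -85.6°).

PF = 0.07732 (leading, φ = -85.6°)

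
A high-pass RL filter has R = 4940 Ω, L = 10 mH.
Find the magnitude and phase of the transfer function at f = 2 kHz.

Step 1 — Angular frequency: ω = 2π·2000 = 1.257e+04 rad/s.
Step 2 — Transfer function: H(jω) = jωL/(R + jωL).
Step 3 — Numerator jωL = j·125.7; denominator R + jωL = 4940 + j125.7.
Step 4 — H = 0.0006467 + j0.02542.
Step 5 — Magnitude: |H| = 0.02543 (-31.9 dB); phase: φ = 88.5°.

|H| = 0.02543 (-31.9 dB), φ = 88.5°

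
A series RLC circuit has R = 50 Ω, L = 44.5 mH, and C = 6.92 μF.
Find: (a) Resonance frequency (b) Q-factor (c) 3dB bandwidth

Step 1 — Resonance condition Im(Z)=0 gives ω₀ = 1/√(LC).
Step 2 — ω₀ = 1/√(0.0445·6.92e-06) = 1802 rad/s.
Step 3 — f₀ = ω₀/(2π) = 286.8 Hz.
Step 4 — Series Q: Q = ω₀L/R = 1802·0.0445/50 = 1.604.
Step 5 — 3dB bandwidth: Δω = ω₀/Q = 1124 rad/s; BW = Δω/(2π) = 178.8 Hz.

(a) f₀ = 286.8 Hz  (b) Q = 1.604  (c) BW = 178.8 Hz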